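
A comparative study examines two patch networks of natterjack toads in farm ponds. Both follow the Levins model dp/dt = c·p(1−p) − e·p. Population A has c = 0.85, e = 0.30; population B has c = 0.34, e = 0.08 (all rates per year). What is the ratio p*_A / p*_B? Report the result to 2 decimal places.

A: p*_A = 1 − 0.30/0.85 = 0.6471.
B: p*_B = 1 − 0.08/0.34 = 0.7647.
p*_A / p*_B = 0.6471/0.7647 = 0.8462.

0.85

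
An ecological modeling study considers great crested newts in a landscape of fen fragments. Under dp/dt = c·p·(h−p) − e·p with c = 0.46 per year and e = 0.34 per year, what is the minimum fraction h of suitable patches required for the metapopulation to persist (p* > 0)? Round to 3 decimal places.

p* = h − e/c is positive only when h > e/c.
h_min = e/c = 0.34/0.46 = 0.7391.

0.739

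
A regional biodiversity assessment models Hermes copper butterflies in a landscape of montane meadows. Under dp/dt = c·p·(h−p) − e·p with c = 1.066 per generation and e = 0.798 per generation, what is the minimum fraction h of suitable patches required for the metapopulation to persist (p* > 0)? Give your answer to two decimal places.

p* = h − e/c is positive only when h > e/c.
h_min = e/c = 0.798/1.066 = 0.7486.

0.75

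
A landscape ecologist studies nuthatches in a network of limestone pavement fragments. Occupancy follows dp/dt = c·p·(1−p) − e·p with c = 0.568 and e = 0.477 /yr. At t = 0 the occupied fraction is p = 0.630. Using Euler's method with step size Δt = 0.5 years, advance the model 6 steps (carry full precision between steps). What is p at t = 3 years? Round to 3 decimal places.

0.354

Update rule: p ← p + [c·p·(1−p) − e·p]·Δt with Δt = 0.5.
  1  |  dp/dt·Δt = -0.084055  |  p_1 = 0.545945
  2  |  dp/dt·Δt = -0.059807  |  p_2 = 0.486138
  3  |  dp/dt·Δt = -0.044998  |  p_3 = 0.441139
  4  |  dp/dt·Δt = -0.035196  |  p_4 = 0.405944
  5  |  dp/dt·Δt = -0.028330  |  p_5 = 0.377614
  6  |  dp/dt·Δt = -0.023315  |  p_6 = 0.354299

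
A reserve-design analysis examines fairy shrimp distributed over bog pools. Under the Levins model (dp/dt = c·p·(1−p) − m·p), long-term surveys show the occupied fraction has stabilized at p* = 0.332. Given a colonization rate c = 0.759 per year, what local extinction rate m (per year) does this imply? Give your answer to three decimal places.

At equilibrium c(1−p*) = m.
m = 0.759 × (1 − 0.332) = 0.759 × 0.6680 = 0.5070.

0.507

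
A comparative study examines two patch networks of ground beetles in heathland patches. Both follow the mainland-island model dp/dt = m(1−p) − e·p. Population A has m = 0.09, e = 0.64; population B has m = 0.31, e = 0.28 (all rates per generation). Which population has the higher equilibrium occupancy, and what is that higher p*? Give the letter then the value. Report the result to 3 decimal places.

A: p*_A = m/(m+e) = 0.09/0.7300 = 0.1233.
B: p*_B = 0.31/0.5900 = 0.5254.
B is higher at 0.5254.

B, 0.525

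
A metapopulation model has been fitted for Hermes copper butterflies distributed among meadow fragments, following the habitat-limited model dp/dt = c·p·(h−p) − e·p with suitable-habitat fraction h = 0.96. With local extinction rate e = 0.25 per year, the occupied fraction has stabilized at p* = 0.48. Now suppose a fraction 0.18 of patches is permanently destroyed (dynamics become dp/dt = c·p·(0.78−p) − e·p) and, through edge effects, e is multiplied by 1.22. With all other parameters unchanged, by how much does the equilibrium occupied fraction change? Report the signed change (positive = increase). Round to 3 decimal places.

Balance c(h−p*) = e gives c = e/(0.96 − 0.48000) = 0.25/0.48000 = 0.52083.
New p* = 0.78 − e/c = 0.78 − 0.30500/0.52083 = 0.19440.
Δp* = 0.19440 − 0.48000 = -0.28560.

-0.286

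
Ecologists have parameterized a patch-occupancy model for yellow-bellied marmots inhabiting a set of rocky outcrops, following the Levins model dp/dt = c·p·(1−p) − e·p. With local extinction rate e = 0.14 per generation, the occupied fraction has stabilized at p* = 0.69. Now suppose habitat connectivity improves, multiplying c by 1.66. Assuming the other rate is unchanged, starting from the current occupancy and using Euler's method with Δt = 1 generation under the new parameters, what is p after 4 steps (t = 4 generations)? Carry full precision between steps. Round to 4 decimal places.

Balance c(1−p*) = e gives c = e/(1 − 0.69000) = 0.14/0.31000 = 0.45161.
Starting from p₀ = 0.69000; update p ← p + (dp/dt)·Δt with the new parameters.
  1  |  dp/dt·Δt = +0.063756  |  p_1 = 0.753756
  2  |  dp/dt·Δt = +0.033620  |  p_2 = 0.787376
  3  |  dp/dt·Δt = +0.015275  |  p_3 = 0.802651
  4  |  dp/dt·Δt = +0.006380  |  p_4 = 0.809030

0.8090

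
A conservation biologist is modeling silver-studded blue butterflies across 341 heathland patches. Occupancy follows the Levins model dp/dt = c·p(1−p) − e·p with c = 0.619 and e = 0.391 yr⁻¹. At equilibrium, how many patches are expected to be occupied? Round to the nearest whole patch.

126

p* = 1 − e/c = 1 − 0.391/0.619 = 0.3683.
Expected occupied patches = N × p* = 341 × 0.3683 = 125.60 ≈ 126.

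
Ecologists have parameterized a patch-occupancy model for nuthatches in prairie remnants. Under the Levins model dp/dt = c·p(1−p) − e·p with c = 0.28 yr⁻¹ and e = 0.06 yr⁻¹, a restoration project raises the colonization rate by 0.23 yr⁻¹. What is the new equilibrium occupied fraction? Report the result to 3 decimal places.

Before: p* = 1 − 0.06/0.28 = 0.7857.
After the change, c = 0.51, e = 0.06, so p* = 1 − 0.06/0.51 = 0.8824.

0.882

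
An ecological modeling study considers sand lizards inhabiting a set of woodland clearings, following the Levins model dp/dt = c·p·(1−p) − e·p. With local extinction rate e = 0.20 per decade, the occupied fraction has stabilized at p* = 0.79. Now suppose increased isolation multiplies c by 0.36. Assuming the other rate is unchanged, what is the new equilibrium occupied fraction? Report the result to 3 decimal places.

0.417

Balance c(1−p*) = e gives c = e/(1 − 0.79000) = 0.20/0.21000 = 0.95238.
New p* = 1 − e/c = 1 − 0.20000/0.34286 = 0.41667.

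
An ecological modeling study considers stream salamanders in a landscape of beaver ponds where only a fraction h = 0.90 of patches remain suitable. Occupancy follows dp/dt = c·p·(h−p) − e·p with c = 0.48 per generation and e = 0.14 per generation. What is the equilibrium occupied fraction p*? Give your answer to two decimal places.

Setting dp/dt = 0 and dividing by p* gives c·(h−p*) = e.
So p* = h − e/c = 0.90 − 0.14/0.48 = 0.90 − 0.2917 = 0.6083.

0.61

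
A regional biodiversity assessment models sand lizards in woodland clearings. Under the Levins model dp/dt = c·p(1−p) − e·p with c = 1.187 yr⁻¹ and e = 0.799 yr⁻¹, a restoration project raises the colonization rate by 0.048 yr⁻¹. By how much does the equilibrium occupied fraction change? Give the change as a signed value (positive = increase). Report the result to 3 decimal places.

Before: p* = 1 − 0.799/1.187 = 0.3269.
After the change, c = 1.235, e = 0.799, so p* = 1 − 0.799/1.235 = 0.3530.
Δp* = 0.3530 − 0.3269 = +0.0262.

0.026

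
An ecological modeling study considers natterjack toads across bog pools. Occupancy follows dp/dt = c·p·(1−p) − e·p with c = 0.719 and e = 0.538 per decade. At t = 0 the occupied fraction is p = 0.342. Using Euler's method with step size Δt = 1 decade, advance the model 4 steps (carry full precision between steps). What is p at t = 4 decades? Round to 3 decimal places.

0.284

Update rule: p ← p + [c·p·(1−p) − e·p]·Δt with Δt = 1.
step 1: Δp = -0.02220, p = 0.31980
step 2: Δp = -0.01565, p = 0.30415
step 3: Δp = -0.01146, p = 0.29269
step 4: Δp = -0.00862, p = 0.28407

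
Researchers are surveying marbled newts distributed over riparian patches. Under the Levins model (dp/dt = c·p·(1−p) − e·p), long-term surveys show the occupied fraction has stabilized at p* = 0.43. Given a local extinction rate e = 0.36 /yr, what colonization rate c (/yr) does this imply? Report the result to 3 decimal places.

0.632

At equilibrium c(1−p*) = e, so c = e/(1−p*).
c = 0.36/(1 − 0.43) = 0.36/0.5700 = 0.6316.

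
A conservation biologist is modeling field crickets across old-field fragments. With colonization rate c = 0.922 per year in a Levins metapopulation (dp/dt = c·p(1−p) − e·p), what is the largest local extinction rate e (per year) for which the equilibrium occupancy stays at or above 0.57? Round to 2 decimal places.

0.40

1 − e/c ≥ 0.57 ⇒ e ≤ c(1 − 0.57) = 0.922 × 0.4300.
e_max = 0.3965.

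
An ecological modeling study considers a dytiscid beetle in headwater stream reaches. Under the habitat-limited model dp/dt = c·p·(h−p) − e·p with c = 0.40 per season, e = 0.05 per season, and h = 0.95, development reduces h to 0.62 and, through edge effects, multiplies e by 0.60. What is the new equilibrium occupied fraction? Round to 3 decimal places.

Before: p* = h − e/c = 0.95 − 0.05/0.40 = 0.95 − 0.1250 = 0.8250.
After: c = 0.4, e = 0.03, h = 0.62; p* = 0.62 − 0.03/0.4 = 0.5450.

0.545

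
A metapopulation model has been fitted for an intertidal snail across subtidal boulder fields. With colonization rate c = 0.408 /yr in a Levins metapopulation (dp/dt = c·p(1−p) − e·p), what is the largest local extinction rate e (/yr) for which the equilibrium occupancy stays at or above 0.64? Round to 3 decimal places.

1 − e/c ≥ 0.64 ⇒ e ≤ c(1 − 0.64) = 0.408 × 0.3600.
e_max = 0.1469.

0.147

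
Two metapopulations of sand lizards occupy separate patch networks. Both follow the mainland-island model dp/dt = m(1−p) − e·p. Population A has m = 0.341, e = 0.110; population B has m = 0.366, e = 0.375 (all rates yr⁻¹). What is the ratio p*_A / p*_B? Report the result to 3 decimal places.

1.531

A: p*_A = m/(m+e) = 0.341/0.4510 = 0.7561.
B: p*_B = 0.366/0.7410 = 0.4939.
p*_A / p*_B = 0.7561/0.4939 = 1.5308.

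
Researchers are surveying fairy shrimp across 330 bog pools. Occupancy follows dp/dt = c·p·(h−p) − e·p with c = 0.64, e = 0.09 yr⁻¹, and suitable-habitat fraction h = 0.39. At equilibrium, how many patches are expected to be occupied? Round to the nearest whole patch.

p* = h − e/c = 0.39 − 0.1406 = 0.2494.
Expected occupied patches = N × p* = 330 × 0.2494 = 82.29 ≈ 82.

82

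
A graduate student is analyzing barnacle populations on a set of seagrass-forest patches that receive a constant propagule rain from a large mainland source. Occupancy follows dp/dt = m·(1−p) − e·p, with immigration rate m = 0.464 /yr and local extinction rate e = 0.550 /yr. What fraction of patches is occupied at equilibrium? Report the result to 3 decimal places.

0.458

At equilibrium the propagule rain into empty patches balances local extinction: m(1−p*) = e·p*.
p* = m/(m+e) = 0.464/(0.464+0.550) = 0.464/1.0140 = 0.4576.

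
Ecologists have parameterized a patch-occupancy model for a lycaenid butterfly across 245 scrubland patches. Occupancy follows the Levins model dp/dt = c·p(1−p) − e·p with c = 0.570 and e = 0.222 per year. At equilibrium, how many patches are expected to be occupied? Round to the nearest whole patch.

p* = 1 − e/c = 1 − 0.222/0.570 = 0.6105.
Expected occupied patches = N × p* = 245 × 0.6105 = 149.58 ≈ 150.

150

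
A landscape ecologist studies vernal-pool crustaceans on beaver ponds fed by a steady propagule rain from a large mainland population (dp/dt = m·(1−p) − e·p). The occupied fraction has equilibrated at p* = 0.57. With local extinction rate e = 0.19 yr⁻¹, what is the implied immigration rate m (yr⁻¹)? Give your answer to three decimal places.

0.252

At equilibrium m(1−p*) = e·p*, so m = e·p*/(1−p*).
m = 0.19 × 0.57 / 0.4300 = 0.1083/0.4300 = 0.2519.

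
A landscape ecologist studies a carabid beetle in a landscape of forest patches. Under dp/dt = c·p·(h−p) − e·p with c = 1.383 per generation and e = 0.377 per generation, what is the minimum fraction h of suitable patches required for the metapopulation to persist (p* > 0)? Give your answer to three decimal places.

p* = h − e/c is positive only when h > e/c.
h_min = e/c = 0.377/1.383 = 0.2726.

0.273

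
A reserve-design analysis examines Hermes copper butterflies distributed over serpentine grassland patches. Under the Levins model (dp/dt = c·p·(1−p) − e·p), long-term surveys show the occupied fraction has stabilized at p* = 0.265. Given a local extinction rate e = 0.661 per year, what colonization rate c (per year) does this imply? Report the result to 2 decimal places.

At equilibrium c(1−p*) = e, so c = e/(1−p*).
c = 0.661/(1 − 0.265) = 0.661/0.7350 = 0.8993.

0.90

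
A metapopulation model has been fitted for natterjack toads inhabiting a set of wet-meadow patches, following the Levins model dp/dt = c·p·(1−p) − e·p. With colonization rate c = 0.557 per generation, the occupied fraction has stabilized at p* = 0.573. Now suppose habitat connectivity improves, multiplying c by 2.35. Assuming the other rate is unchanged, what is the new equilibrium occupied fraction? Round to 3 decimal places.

Balance c(1−p*) = e gives e = 0.557×(1 − 0.57300) = 0.23784.
New p* = 1 − e/c = 1 − 0.23784/1.30895 = 0.81830.

0.818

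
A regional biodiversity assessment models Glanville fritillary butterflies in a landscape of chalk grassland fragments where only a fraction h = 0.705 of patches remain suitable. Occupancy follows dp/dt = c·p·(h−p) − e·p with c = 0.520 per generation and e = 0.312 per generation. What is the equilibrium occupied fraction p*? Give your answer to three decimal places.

Setting dp/dt = 0 and dividing by p* gives c·(h−p*) = e.
So p* = h − e/c = 0.705 − 0.312/0.520 = 0.705 − 0.6000 = 0.1050.

0.105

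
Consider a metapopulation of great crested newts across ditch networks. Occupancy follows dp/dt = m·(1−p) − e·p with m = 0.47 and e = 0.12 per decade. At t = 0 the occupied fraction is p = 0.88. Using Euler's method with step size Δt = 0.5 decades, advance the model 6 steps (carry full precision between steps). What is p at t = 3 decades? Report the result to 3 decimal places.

0.807

Update rule: p ← p + [m·(1−p) − e·p]·Δt with Δt = 0.5.
  1  |  dp/dt·Δt = -0.024600  |  p_1 = 0.855400
  2  |  dp/dt·Δt = -0.017343  |  p_2 = 0.838057
  3  |  dp/dt·Δt = -0.012227  |  p_3 = 0.825830
  4  |  dp/dt·Δt = -0.008620  |  p_4 = 0.817210
  5  |  dp/dt·Δt = -0.006077  |  p_5 = 0.811133
  6  |  dp/dt·Δt = -0.004284  |  p_6 = 0.806849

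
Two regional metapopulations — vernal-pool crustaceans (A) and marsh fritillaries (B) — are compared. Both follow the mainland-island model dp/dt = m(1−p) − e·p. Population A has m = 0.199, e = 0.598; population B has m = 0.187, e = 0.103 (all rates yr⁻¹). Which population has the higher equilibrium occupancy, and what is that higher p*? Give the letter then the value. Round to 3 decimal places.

A: p*_A = m/(m+e) = 0.199/0.7970 = 0.2497.
B: p*_B = 0.187/0.2900 = 0.6448.
B is higher at 0.6448.

B, 0.645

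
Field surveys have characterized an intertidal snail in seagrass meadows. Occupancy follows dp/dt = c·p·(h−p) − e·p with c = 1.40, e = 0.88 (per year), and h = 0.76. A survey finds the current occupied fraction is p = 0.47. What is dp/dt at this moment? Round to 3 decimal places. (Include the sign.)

-0.223

Colonization term: c·p·(h−p) = 1.40×0.47×0.2900 = 0.19082.
Extinction term: e·p = 0.41360.
dp/dt = 0.19082 − 0.41360 = -0.22278.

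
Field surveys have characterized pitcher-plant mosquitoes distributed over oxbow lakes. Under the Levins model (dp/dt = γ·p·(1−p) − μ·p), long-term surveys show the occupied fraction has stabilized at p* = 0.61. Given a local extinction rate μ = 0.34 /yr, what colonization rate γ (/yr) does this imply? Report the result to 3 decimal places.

0.872

At equilibrium γ(1−p*) = μ, so γ = μ/(1−p*).
γ = 0.34/(1 − 0.61) = 0.34/0.3900 = 0.8718.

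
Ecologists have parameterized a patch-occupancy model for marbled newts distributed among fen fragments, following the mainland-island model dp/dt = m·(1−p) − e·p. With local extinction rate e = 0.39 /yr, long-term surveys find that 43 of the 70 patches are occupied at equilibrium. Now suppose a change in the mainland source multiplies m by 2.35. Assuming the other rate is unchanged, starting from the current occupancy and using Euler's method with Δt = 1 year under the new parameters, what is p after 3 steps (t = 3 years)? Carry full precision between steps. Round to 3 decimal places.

Observed p* = 43/70 = 0.61429.
Balance m(1−p*) = e·p* gives m = e·p*/(1−p*) = 0.39×0.61429/0.38571 = 0.62111.
Starting from p₀ = 0.61429; update p ← p + (dp/dt)·Δt with the new parameters.
t = 1: p = 0.61429 + (+0.32342) = 0.93771
t = 2: p = 0.93771 + (-0.27478) = 0.66292
t = 3: p = 0.66292 + (+0.23346) = 0.89638

0.896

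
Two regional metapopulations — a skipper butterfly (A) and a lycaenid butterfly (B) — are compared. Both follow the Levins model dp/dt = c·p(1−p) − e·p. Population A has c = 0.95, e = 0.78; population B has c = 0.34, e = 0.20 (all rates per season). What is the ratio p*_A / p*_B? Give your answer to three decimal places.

0.435

A: p*_A = 1 − 0.78/0.95 = 0.1789.
B: p*_B = 1 − 0.20/0.34 = 0.4118.
p*_A / p*_B = 0.1789/0.4118 = 0.4346.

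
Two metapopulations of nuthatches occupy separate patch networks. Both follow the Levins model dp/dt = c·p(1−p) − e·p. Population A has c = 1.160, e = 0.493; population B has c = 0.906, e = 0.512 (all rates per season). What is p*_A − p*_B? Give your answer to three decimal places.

0.140

A: p*_A = 1 − 0.493/1.160 = 0.5750.
B: p*_B = 1 − 0.512/0.906 = 0.4349.
p*_A − p*_B = 0.5750 − 0.4349 = 0.1401.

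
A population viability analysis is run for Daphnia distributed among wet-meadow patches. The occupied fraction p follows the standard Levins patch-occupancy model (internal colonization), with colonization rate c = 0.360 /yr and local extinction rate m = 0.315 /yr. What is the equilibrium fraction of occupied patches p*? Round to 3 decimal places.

At equilibrium, colonization balances extinction: c·p*·(1−p*) = m·p*.
So p* = 1 − m/c = 1 − 0.315/0.360 = 1 − 0.8750 = 0.1250.

0.125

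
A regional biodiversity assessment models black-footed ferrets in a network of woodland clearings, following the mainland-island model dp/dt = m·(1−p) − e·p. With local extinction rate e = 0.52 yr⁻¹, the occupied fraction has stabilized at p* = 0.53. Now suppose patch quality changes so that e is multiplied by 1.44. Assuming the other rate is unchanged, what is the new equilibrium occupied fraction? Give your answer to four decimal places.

0.4392

Balance m(1−p*) = e·p* gives m = e·p*/(1−p*) = 0.52×0.53000/0.47000 = 0.58638.
New p* = m/(m+e) = 0.58638/(0.58638+0.74880) = 0.43918.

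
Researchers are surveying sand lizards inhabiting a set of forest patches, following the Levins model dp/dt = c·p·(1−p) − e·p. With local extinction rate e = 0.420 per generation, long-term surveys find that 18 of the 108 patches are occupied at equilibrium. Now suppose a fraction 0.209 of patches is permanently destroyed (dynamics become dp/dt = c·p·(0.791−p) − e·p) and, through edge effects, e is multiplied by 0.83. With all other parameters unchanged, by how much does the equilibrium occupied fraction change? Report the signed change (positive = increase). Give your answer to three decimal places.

-0.067

Observed p* = 18/108 = 0.16667.
Balance c(1−p*) = e gives c = e/(1 − 0.16667) = 0.420/0.83333 = 0.50400.
New p* = 0.791 − e/c = 0.791 − 0.34860/0.50400 = 0.09933.
Δp* = 0.09933 − 0.16667 = -0.06734.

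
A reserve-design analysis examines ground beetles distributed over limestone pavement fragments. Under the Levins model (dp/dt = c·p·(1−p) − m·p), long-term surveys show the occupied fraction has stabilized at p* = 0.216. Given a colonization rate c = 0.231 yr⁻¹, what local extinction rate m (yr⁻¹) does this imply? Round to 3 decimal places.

0.181

At equilibrium c(1−p*) = m.
m = 0.231 × (1 − 0.216) = 0.231 × 0.7840 = 0.1811.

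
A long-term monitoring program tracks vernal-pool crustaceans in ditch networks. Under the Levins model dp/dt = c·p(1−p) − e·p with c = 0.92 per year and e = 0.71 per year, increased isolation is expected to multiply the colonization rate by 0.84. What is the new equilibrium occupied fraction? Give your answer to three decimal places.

Before: p* = 1 − 0.71/0.92 = 0.2283.
After the change, c = 0.7728, e = 0.71, so p* = 1 − 0.71/0.7728 = 0.0813.

0.081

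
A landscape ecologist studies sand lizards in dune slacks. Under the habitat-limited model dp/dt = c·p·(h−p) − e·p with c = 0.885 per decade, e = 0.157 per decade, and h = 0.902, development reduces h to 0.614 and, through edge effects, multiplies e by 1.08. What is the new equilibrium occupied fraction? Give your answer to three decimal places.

0.422

Before: p* = h − e/c = 0.902 − 0.157/0.885 = 0.902 − 0.1774 = 0.7246.
After: c = 0.885, e = 0.16956, h = 0.614; p* = 0.614 − 0.16956/0.885 = 0.4224.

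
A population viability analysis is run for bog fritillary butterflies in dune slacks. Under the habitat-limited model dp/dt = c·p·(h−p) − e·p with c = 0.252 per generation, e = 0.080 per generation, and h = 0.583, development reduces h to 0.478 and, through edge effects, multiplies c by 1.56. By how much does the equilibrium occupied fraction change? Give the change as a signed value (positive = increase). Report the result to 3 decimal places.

Before: p* = h − e/c = 0.583 − 0.080/0.252 = 0.583 − 0.3175 = 0.2655.
After: c = 0.39312, e = 0.08, h = 0.478; p* = 0.478 − 0.08/0.39312 = 0.2745.
Δp* = 0.2745 − 0.2655 = +0.0090.

0.009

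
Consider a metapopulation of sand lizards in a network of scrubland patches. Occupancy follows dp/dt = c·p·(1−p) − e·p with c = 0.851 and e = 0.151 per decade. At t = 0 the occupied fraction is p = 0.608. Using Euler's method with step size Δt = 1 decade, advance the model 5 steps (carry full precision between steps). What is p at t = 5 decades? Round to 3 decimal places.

Update rule: p ← p + [c·p·(1−p) − e·p]·Δt with Δt = 1.
  1  |  dp/dt·Δt = +0.111016  |  p_1 = 0.719016
  2  |  dp/dt·Δt = +0.063358  |  p_2 = 0.782374
  3  |  dp/dt·Δt = +0.026757  |  p_3 = 0.809131
  4  |  dp/dt·Δt = +0.009248  |  p_4 = 0.818379
  5  |  dp/dt·Δt = +0.002913  |  p_5 = 0.821292

0.821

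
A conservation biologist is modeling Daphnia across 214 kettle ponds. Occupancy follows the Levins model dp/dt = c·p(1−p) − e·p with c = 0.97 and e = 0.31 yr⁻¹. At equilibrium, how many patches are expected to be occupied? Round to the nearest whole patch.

146

p* = 1 − e/c = 1 − 0.31/0.97 = 0.6804.
Expected occupied patches = N × p* = 214 × 0.6804 = 145.61 ≈ 146.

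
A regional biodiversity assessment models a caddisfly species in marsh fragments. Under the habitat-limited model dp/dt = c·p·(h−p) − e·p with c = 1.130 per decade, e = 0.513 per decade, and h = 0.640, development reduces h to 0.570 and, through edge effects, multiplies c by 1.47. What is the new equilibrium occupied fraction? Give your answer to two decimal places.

Before: p* = h − e/c = 0.640 − 0.513/1.130 = 0.640 − 0.4540 = 0.1860.
After: c = 1.6611, e = 0.513, h = 0.570; p* = 0.570 − 0.513/1.6611 = 0.2612.

0.26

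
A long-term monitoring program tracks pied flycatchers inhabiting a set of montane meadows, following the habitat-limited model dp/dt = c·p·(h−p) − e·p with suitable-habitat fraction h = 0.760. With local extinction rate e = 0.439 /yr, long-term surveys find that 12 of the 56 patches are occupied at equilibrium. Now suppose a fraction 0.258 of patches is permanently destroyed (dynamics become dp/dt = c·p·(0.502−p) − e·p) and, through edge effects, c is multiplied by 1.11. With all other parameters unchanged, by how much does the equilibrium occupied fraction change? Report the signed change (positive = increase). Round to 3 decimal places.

-0.204

Observed p* = 12/56 = 0.21429.
Balance c(h−p*) = e gives c = e/(0.76 − 0.21429) = 0.439/0.54571 = 0.80446.
New p* = 0.502 − e/c = 0.502 − 0.43900/0.89295 = 0.01037.
Δp* = 0.01037 − 0.21429 = -0.20392.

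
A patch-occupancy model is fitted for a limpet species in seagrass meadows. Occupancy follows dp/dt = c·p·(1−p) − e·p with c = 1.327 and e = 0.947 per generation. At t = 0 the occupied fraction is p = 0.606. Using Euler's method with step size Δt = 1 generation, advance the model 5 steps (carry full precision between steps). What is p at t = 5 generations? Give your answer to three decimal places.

0.293

Update rule: p ← p + [c·p·(1−p) − e·p]·Δt with Δt = 1.
t = 1: p = 0.60600 + (-0.25704) = 0.34896
t = 2: p = 0.34896 + (-0.02899) = 0.31997
t = 3: p = 0.31997 + (-0.01427) = 0.30570
t = 4: p = 0.30570 + (-0.00785) = 0.29785
t = 5: p = 0.29785 + (-0.00454) = 0.29331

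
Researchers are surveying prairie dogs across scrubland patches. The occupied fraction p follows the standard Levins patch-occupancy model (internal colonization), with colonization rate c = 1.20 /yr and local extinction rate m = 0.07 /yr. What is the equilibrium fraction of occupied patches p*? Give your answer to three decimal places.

0.942

At equilibrium, colonization balances extinction: c·p*·(1−p*) = m·p*.
So p* = 1 − m/c = 1 − 0.07/1.20 = 1 − 0.0583 = 0.9417.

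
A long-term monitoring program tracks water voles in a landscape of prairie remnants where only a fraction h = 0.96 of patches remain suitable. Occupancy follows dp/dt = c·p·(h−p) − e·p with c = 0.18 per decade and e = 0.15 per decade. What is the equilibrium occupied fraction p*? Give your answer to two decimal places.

0.13

Setting dp/dt = 0 and dividing by p* gives c·(h−p*) = e.
So p* = h − e/c = 0.96 − 0.15/0.18 = 0.96 − 0.8333 = 0.1267.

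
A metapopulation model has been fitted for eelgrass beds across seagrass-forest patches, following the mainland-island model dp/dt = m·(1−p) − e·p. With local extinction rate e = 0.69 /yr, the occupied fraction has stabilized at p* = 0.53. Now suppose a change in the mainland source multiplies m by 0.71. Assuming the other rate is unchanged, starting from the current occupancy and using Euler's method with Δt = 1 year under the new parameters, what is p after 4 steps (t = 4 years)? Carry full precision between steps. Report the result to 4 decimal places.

Balance m(1−p*) = e·p* gives m = e·p*/(1−p*) = 0.69×0.53000/0.47000 = 0.77809.
Starting from p₀ = 0.53000; update p ← p + (dp/dt)·Δt with the new parameters.
t = 1: p = 0.53000 + (-0.10605) = 0.42395
t = 2: p = 0.42395 + (+0.02571) = 0.44966
t = 3: p = 0.44966 + (-0.00623) = 0.44343
t = 4: p = 0.44343 + (+0.00151) = 0.44494

0.4449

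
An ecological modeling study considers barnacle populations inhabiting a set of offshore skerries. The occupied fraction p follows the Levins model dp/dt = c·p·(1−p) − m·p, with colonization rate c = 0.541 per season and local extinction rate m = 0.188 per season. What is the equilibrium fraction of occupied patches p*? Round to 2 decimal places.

0.65

Setting dp/dt = 0 and dividing through by p* gives c·(1−p*) = m.
So p* = 1 − m/c = 1 − 0.188/0.541 = 1 − 0.3475 = 0.6525.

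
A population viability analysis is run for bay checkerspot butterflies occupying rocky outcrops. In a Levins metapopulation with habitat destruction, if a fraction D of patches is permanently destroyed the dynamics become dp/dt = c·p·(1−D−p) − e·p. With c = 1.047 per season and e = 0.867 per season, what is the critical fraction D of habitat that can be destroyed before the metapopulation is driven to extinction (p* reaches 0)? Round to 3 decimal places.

The nontrivial equilibrium is p* = (1−D) − e/c; extinction occurs when this hits zero.
So D_crit = 1 − e/c = 1 − 0.867/1.047 = 1 − 0.8281 = 0.1719.
This equals the undisturbed p*, a classic result of Lande's extension.

0.172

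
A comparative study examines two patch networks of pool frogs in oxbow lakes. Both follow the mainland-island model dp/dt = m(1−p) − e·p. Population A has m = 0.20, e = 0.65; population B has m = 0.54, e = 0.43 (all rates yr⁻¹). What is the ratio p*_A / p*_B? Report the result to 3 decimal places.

A: p*_A = m/(m+e) = 0.20/0.8500 = 0.2353.
B: p*_B = 0.54/0.9700 = 0.5567.
p*_A / p*_B = 0.2353/0.5567 = 0.4227.

0.423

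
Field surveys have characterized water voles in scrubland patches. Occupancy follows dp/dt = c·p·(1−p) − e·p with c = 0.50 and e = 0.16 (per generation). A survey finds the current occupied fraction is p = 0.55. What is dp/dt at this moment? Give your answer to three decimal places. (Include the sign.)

0.036

Colonization term: c·p·(1−p) = 0.50×0.55×0.4500 = 0.12375.
Extinction term: e·p = 0.08800.
dp/dt = 0.12375 − 0.08800 = 0.03575.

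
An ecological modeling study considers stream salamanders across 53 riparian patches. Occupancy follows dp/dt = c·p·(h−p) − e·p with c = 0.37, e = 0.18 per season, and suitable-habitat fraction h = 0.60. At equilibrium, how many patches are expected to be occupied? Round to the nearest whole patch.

p* = h − e/c = 0.60 − 0.4865 = 0.1135.
Expected occupied patches = N × p* = 53 × 0.1135 = 6.02 ≈ 6.

6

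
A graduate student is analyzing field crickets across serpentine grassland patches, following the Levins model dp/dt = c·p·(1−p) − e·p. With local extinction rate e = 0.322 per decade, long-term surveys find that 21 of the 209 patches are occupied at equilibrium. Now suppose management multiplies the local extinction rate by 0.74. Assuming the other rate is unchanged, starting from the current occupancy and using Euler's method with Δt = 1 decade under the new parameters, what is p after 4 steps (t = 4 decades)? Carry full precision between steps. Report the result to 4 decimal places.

0.1362

Observed p* = 21/209 = 0.10048.
Balance c(1−p*) = e gives c = e/(1 − 0.10048) = 0.322/0.89952 = 0.35797.
Starting from p₀ = 0.10048; update p ← p + (dp/dt)·Δt with the new parameters.
p: 0.10048 → 0.10889  (Δp = +0.00841)
p: 0.10889 → 0.11768  (Δp = +0.00879)
p: 0.11768 → 0.12681  (Δp = +0.00913)
p: 0.12681 → 0.13623  (Δp = +0.00942)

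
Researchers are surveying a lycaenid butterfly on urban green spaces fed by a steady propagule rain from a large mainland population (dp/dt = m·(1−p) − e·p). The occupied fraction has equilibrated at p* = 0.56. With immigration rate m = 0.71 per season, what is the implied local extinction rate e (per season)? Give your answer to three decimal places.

At equilibrium m(1−p*) = e·p*, so e = m(1−p*)/p*.
e = 0.71 × 0.4400 / 0.56 = 0.5579.

0.558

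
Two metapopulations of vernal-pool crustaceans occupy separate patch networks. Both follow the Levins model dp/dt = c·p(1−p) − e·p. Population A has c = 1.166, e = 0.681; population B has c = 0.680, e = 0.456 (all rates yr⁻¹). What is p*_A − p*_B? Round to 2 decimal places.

0.09

A: p*_A = 1 − 0.681/1.166 = 0.4160.
B: p*_B = 1 − 0.456/0.680 = 0.3294.
p*_A − p*_B = 0.4160 − 0.3294 = 0.0865.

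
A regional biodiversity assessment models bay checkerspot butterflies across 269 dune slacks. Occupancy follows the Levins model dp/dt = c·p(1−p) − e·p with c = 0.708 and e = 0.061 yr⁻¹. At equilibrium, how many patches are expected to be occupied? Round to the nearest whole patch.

246

p* = 1 − e/c = 1 − 0.061/0.708 = 0.9138.
Expected occupied patches = N × p* = 269 × 0.9138 = 245.82 ≈ 246.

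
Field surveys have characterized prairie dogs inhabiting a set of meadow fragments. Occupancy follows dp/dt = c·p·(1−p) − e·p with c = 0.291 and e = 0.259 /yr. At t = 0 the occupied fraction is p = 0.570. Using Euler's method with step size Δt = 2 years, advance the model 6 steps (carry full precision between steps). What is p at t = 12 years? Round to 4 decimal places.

Update rule: p ← p + [c·p·(1−p) − e·p]·Δt with Δt = 2.
p: 0.57000 → 0.41739  (Δp = -0.15261)
p: 0.41739 → 0.34271  (Δp = -0.07468)
p: 0.34271 → 0.29629  (Δp = -0.04642)
p: 0.29629 → 0.26416  (Δp = -0.03213)
p: 0.26416 → 0.24045  (Δp = -0.02371)
p: 0.24045 → 0.22219  (Δp = -0.01826)

0.2222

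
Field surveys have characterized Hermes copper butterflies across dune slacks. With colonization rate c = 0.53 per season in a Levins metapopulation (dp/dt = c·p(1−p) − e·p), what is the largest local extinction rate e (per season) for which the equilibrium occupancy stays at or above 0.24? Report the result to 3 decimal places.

0.403

1 − e/c ≥ 0.24 ⇒ e ≤ c(1 − 0.24) = 0.53 × 0.7600.
e_max = 0.4028.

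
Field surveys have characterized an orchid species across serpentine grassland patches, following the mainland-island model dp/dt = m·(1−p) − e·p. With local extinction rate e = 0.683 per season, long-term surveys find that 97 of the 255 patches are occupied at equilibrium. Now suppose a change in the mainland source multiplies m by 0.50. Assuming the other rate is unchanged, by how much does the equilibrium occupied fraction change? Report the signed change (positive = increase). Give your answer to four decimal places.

Observed p* = 97/255 = 0.38039.
Balance m(1−p*) = e·p* gives m = e·p*/(1−p*) = 0.683×0.38039/0.61961 = 0.41931.
New p* = m/(m+e) = 0.20966/(0.20966+0.68300) = 0.23487.
Δp* = 0.23487 − 0.38039 = -0.14552.

-0.1455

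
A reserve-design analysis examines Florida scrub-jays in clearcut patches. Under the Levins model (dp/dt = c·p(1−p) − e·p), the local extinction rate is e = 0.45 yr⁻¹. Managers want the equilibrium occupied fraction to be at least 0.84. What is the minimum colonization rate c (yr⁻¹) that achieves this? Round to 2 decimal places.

2.81

p* = 1 − e/c ≥ 0.84 requires e/c ≤ 0.1600, i.e. c ≥ e/0.1600.
c_min = 0.45/0.1600 = 2.8125.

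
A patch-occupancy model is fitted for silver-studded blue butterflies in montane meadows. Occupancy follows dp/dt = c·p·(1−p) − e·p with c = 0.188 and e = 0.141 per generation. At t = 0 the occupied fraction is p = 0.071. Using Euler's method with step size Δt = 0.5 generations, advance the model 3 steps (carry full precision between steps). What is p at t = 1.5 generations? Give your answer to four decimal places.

Update rule: p ← p + [c·p·(1−p) − e·p]·Δt with Δt = 0.5.
p: 0.07100 → 0.07219  (Δp = +0.00119)
p: 0.07219 → 0.07340  (Δp = +0.00121)
p: 0.07340 → 0.07462  (Δp = +0.00122)

0.0746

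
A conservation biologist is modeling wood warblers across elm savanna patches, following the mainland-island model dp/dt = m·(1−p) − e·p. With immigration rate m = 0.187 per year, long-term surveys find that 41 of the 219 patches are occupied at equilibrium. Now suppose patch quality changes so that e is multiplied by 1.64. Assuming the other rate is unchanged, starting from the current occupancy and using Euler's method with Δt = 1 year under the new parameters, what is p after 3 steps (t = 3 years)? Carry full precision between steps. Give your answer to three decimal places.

Observed p* = 41/219 = 0.18721.
Balance m(1−p*) = e·p* gives e = m(1−p*)/p* = 0.187×0.81279/0.18721 = 0.81185.
Starting from p₀ = 0.18721; update p ← p + (dp/dt)·Δt with the new parameters.
p: 0.18721 → 0.08994  (Δp = -0.09727)
p: 0.08994 → 0.14037  (Δp = +0.05043)
p: 0.14037 → 0.11423  (Δp = -0.02615)

0.114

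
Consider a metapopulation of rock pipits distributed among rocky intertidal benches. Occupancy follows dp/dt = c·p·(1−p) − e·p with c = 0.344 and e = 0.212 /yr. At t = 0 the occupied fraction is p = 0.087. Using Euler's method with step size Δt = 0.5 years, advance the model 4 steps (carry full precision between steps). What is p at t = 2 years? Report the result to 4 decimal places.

Update rule: p ← p + [c·p·(1−p) − e·p]·Δt with Δt = 0.5.
step 1: Δp = +0.00444, p = 0.09144
step 2: Δp = +0.00460, p = 0.09604
step 3: Δp = +0.00475, p = 0.10079
step 4: Δp = +0.00490, p = 0.10569

0.1057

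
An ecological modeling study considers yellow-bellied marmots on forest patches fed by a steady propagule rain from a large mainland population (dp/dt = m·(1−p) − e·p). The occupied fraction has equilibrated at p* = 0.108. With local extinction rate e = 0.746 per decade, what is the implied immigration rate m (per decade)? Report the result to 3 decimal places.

At equilibrium m(1−p*) = e·p*, so m = e·p*/(1−p*).
m = 0.746 × 0.108 / 0.8920 = 0.0806/0.8920 = 0.0903.

0.090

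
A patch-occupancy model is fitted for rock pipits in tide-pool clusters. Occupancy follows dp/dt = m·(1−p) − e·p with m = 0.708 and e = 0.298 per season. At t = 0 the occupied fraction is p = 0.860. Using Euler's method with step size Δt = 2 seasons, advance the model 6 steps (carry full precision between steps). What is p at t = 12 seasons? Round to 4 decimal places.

Update rule: p ← p + [m·(1−p) − e·p]·Δt with Δt = 2.
  1  |  dp/dt·Δt = -0.314320  |  p_1 = 0.545680
  2  |  dp/dt·Δt = +0.318092  |  p_2 = 0.863772
  3  |  dp/dt·Δt = -0.321909  |  p_3 = 0.541863
  4  |  dp/dt·Δt = +0.325772  |  p_4 = 0.867635
  5  |  dp/dt·Δt = -0.329681  |  p_5 = 0.537954
  6  |  dp/dt·Δt = +0.333637  |  p_6 = 0.871591

0.8716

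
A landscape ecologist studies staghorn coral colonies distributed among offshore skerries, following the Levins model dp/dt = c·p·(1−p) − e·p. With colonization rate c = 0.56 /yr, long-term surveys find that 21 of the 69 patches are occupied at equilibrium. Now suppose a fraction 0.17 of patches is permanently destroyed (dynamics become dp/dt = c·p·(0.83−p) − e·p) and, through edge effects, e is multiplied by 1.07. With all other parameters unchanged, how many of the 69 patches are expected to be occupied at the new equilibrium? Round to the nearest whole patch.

6

Observed p* = 21/69 = 0.30435.
Balance c(1−p*) = e gives e = 0.56×(1 − 0.30435) = 0.38956.
New p* = 0.83 − e/c = 0.83 − 0.41683/0.56000 = 0.08566.
Expected occupied = 69 × 0.08566 = 5.91 ≈ 6.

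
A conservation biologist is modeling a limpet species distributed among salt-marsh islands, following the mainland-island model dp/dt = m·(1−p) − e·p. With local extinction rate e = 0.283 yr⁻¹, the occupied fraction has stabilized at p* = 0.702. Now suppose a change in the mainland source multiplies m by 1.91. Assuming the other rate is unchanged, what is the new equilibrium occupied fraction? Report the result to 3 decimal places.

Balance m(1−p*) = e·p* gives m = e·p*/(1−p*) = 0.283×0.70200/0.29800 = 0.66666.
New p* = m/(m+e) = 1.27332/(1.27332+0.28300) = 0.81816.

0.818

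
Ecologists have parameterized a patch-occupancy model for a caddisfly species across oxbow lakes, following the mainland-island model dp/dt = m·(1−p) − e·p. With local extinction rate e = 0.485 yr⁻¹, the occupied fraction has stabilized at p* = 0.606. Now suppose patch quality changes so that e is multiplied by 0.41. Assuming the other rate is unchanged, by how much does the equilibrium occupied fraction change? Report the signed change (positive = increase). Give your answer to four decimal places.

Balance m(1−p*) = e·p* gives m = e·p*/(1−p*) = 0.485×0.60600/0.39400 = 0.74596.
New p* = m/(m+e) = 0.74596/(0.74596+0.19885) = 0.78953.
Δp* = 0.78953 − 0.60600 = +0.18353.

0.1835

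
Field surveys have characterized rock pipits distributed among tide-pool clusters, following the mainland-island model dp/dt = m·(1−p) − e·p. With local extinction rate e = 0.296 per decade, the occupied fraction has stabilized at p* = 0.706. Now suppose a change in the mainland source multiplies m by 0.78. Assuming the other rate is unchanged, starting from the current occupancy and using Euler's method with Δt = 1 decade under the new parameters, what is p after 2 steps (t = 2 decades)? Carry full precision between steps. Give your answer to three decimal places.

Balance m(1−p*) = e·p* gives m = e·p*/(1−p*) = 0.296×0.70600/0.29400 = 0.71080.
Starting from p₀ = 0.70600; update p ← p + (dp/dt)·Δt with the new parameters.
t = 1: p = 0.70600 + (-0.04597) = 0.66003
t = 2: p = 0.66003 + (-0.00688) = 0.65315

0.653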